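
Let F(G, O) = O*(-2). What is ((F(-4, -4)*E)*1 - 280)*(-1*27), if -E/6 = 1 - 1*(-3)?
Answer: 12744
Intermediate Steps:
E = -24 (E = -6*(1 - 1*(-3)) = -6*(1 + 3) = -6*4 = -24)
F(G, O) = -2*O
((F(-4, -4)*E)*1 - 280)*(-1*27) = ((-2*(-4)*(-24))*1 - 280)*(-1*27) = ((8*(-24))*1 - 280)*(-27) = (-192*1 - 280)*(-27) = (-192 - 280)*(-27) = -472*(-27) = 12744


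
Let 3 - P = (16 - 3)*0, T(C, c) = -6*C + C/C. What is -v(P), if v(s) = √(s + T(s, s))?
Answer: -I*√14 ≈ -3.7417*I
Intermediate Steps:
T(C, c) = 1 - 6*C (T(C, c) = -6*C + 1 = 1 - 6*C)
P = 3 (P = 3 - (16 - 3)*0 = 3 - 13*0 = 3 - 1*0 = 3 + 0 = 3)
v(s) = √(1 - 5*s) (v(s) = √(s + (1 - 6*s)) = √(1 - 5*s))
-v(P) = -√(1 - 5*3) = -√(1 - 15) = -√(-14) = -I*√14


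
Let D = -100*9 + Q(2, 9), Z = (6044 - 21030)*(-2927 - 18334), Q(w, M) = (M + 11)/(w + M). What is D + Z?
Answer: 3504780926/11 ≈ 3.1862e+8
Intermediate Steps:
Q(w, M) = (11 + M)/(M + w)
Z = 318617346 (Z = -14986*(-21261) = 318617346)
D = -9880/11 (D = -100*9 + (11 + 9)/(9 + 2) = -900 + 20/11 = -9880/11 ≈ -898.18)
D + Z = -9880/11 + 318617346 = 3504780926/11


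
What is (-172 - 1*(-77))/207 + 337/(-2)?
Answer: -69949/414 ≈ -168.96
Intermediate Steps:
(-172 - 1*(-77))/207 + 337/(-2) = (-172 + 77)*(1/207) + 337*(-½) = -95*1/207 - 337/2 = -95/207 - 337/2 = -69949/414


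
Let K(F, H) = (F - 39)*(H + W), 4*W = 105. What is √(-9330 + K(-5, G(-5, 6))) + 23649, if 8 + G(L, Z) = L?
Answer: 23649 + I*√9913 ≈ 23649.0 + 99.564*I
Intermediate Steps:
W = 105/4 (W = (¼)*105 = 105/4 ≈ 26.250)
G(L, Z) = -8 + L
K(F, H) = (-39 + F)*(105/4 + H) (K(F, H) = (F - 39)*(H + 105/4) = (-39 + F)*(105/4 + H))
√(-9330 + K(-5, G(-5, 6))) + 23649 = √(-9330 + (-4095/4 - 39*(-8 - 5) + (105/4)*(-5) - 5*(-8 - 5))) + 23649 = √(-9330 + (-4095/4 - 39*(-13) - 525/4 - 5*(-13))) + 23649 = √(-9330 + (-4095/4 + 507 - 525/4 + 65)) + 23649 = √(-9330 - 583) + 23649 = √(-9913) + 23649 = I*√9913 + 23649 = 23649 + I*√9913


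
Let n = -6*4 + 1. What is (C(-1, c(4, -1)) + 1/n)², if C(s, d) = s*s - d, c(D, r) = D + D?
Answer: 26244/529 ≈ 49.611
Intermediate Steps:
c(D, r) = 2*D
n = -23 (n = -24 + 1 = -23)
C(s, d) = s² - d
(C(-1, c(4, -1)) + 1/n)² = (((-1)² - 2*4) + 1/(-23))² = ((1 - 1*8) - 1/23)² = ((1 - 8) - 1/23)² = (-7 - 1/23)² = (-162/23)² = 26244/529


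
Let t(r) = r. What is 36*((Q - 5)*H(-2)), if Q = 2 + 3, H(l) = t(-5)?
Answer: 0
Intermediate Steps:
H(l) = -5
Q = 5
36*((Q - 5)*H(-2)) = 36*((5 - 5)*(-5)) = 36*(0*(-5)) = 36*0 = 0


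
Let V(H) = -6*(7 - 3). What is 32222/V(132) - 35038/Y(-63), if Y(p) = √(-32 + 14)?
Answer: -16111/12 + 17519*I*√2/3 ≈ -1342.6 + 8258.5*I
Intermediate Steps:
Y(p) = 3*I*√2 (Y(p) = √(-18) = 3*I*√2)
V(H) = -24 (V(H) = -6*4 = -24)
32222/V(132) - 35038/Y(-63) = 32222/(-24) - 35038*(-I*√2/6) = 32222*(-1/24) - (-17519)*I*√2/3 = -16111/12 + 17519*I*√2/3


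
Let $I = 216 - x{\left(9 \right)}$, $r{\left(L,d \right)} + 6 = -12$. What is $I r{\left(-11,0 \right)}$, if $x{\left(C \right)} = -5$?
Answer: $-3978$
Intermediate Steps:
$r{\left(L,d \right)} = -18$ ($r{\left(L,d \right)} = -6 - 12 = -18$)
$I = 221$ ($I = 216 - -5 = 216 + 5 = 221$)
$I r{\left(-11,0 \right)} = 221 \left(-18\right) = -3978$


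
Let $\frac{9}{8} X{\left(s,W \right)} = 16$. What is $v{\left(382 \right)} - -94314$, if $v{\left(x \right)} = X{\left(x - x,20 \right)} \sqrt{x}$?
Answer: $94314 + \frac{128 \sqrt{382}}{9} \approx 94592.0$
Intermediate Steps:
$X{\left(s,W \right)} = \frac{128}{9}$ ($X{\left(s,W \right)} = \frac{8}{9} \cdot 16 = \frac{128}{9}$)
$v{\left(x \right)} = \frac{128 \sqrt{x}}{9}$
$v{\left(382 \right)} - -94314 = \frac{128 \sqrt{382}}{9} - -94314 = \frac{128 \sqrt{382}}{9} + 94314 = 94314 + \frac{128 \sqrt{382}}{9}$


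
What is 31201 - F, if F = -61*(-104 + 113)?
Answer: 31750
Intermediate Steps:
F = -549 (F = -61*9 = -549)
31201 - F = 31201 - 1*(-549) = 31201 + 549 = 31750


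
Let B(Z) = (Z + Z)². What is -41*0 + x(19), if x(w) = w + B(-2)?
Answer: 35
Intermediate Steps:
B(Z) = 4*Z² (B(Z) = (2*Z)² = 4*Z²)
x(w) = 16 + w (x(w) = w + 4*(-2)² = w + 4*4 = w + 16 = 16 + w)
-41*0 + x(19) = -41*0 + (16 + 19) = 0 + 35 = 35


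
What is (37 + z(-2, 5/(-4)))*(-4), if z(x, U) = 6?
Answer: -172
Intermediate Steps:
(37 + z(-2, 5/(-4)))*(-4) = (37 + 6)*(-4) = 43*(-4) = -172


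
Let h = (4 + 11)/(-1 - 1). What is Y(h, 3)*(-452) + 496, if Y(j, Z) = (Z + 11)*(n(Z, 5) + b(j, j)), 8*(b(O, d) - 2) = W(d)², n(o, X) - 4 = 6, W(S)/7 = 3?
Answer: -424271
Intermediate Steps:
W(S) = 21 (W(S) = 7*3 = 21)
n(o, X) = 10 (n(o, X) = 4 + 6 = 10)
h = -15/2 (h = 15/(-2) = 15*(-½) = -15/2 ≈ -7.5000)
b(O, d) = 457/8 (b(O, d) = 2 + (⅛)*21² = 2 + (⅛)*441 = 2 + 441/8 = 457/8)
Y(j, Z) = 5907/8 + 537*Z/8 (Y(j, Z) = (Z + 11)*(10 + 457/8) = (11 + Z)*(537/8) = 5907/8 + 537*Z/8)
Y(h, 3)*(-452) + 496 = (5907/8 + (537/8)*3)*(-452) + 496 = (5907/8 + 1611/8)*(-452) + 496 = (3759/4)*(-452) + 496 = -424767 + 496 = -424271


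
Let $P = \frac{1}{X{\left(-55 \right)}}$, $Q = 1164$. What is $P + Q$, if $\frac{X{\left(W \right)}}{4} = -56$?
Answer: $\frac{260735}{224} \approx 1164.0$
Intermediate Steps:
$X{\left(W \right)} = -224$ ($X{\left(W \right)} = 4 \left(-56\right) = -224$)
$P = - \frac{1}{224}$ ($P = \frac{1}{-224} = - \frac{1}{224} \approx -0.0044643$)
$P + Q = - \frac{1}{224} + 1164 = \frac{260735}{224}$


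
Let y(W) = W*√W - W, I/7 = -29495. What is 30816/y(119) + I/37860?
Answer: -173248777/53163012 + 15408*√119/7021 ≈ 20.681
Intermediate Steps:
I = -206465 (I = 7*(-29495) = -206465)
y(W) = W^(3/2) - W
30816/y(119) + I/37860 = 30816/(119^(3/2) - 1*119) - 206465/37860 = 30816/(119*√119 - 119) - 206465*1/37860 = 30816/(-119 + 119*√119) - 41293/7572 = -41293/7572 + 30816/(-119 + 119*√119)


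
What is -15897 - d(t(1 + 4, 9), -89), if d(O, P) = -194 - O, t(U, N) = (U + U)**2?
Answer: -15603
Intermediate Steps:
t(U, N) = 4*U**2 (t(U, N) = (2*U)**2 = 4*U**2)
-15897 - d(t(1 + 4, 9), -89) = -15897 - (-194 - 4*(1 + 4)**2) = -15897 - (-194 - 4*5**2) = -15897 - (-194 - 4*25) = -15897 - (-194 - 1*100) = -15897 - (-194 - 100) = -15897 - 1*(-294) = -15897 + 294 = -15603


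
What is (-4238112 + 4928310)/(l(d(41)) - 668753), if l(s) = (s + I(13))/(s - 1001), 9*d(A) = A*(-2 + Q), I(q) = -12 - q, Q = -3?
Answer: -1589871093/1540472428 ≈ -1.0321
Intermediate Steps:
d(A) = -5*A/9 (d(A) = (A*(-2 - 3))/9 = (A*(-5))/9 = (-5*A)/9 = -5*A/9)
l(s) = (-25 + s)/(-1001 + s) (l(s) = (s + (-12 - 1*13))/(s - 1001) = (s + (-12 - 13))/(-1001 + s) = (s - 25)/(-1001 + s) = (-25 + s)/(-1001 + s))
(-4238112 + 4928310)/(l(d(41)) - 668753) = (-4238112 + 4928310)/((-25 - 5/9*41)/(-1001 - 5/9*41) - 668753) = 690198/((-25 - 205/9)/(-1001 - 205/9) - 668753) = 690198/(-430/9/(-9214/9) - 668753) = 690198/(-9/9214*(-430/9) - 668753) = 690198/(215/4607 - 668753) = 690198/(-3080944856/4607) = 690198*(-4607/3080944856) = -1589871093/1540472428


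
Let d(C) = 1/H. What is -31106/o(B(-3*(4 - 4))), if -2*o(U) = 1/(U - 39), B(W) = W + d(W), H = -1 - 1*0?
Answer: -2488480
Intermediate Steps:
H = -1 (H = -1 + 0 = -1)
d(C) = -1 (d(C) = 1/(-1) = -1)
B(W) = -1 + W (B(W) = W - 1 = -1 + W)
o(U) = -1/(2*(-39 + U)) (o(U) = -1/(2*(U - 39)) = -1/(2*(-39 + U)))
-31106/o(B(-3*(4 - 4))) = -(2426268 - 62212*(-1 - 3*(4 - 4))) = -(2426268 - 62212*(-1 - 3*0)) = -(2426268 - 62212*(-1 + 0)) = -31106/((-1/(-78 + 2*(-1)))) = -31106/((-1/(-78 - 2))) = -31106/((-1/(-80))) = -31106/((-1*(-1/80))) = -31106/1/80 = -31106*80 = -2488480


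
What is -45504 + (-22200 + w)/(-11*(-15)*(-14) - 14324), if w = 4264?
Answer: -378447800/8317 ≈ -45503.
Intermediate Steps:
-45504 + (-22200 + w)/(-11*(-15)*(-14) - 14324) = -45504 + (-22200 + 4264)/(-11*(-15)*(-14) - 14324) = -45504 - 17936/(165*(-14) - 14324) = -45504 - 17936/(-2310 - 14324) = -45504 - 17936/(-16634) = -45504 - 17936*(-1/16634) = -45504 + 8968/8317 = -378447800/8317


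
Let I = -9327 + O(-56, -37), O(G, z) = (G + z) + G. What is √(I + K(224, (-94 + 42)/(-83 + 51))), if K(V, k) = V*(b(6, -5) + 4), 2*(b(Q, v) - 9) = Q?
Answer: 2*I*√1473 ≈ 76.759*I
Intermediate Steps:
b(Q, v) = 9 + Q/2
O(G, z) = z + 2*G
K(V, k) = 16*V (K(V, k) = V*((9 + (½)*6) + 4) = V*((9 + 3) + 4) = V*(12 + 4) = V*16 = 16*V)
I = -9476 (I = -9327 + (-37 + 2*(-56)) = -9327 + (-37 - 112) = -9327 - 149 = -9476)
√(I + K(224, (-94 + 42)/(-83 + 51))) = √(-9476 + 16*224) = √(-9476 + 3584) = √(-5892) = 2*I*√1473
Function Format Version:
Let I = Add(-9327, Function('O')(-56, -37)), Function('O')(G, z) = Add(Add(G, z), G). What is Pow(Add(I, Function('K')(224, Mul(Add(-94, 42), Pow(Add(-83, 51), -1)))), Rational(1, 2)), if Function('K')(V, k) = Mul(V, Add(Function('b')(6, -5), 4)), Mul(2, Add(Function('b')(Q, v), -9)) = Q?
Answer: Mul(2, I, Pow(1473, Rational(1, 2))) ≈ Mul(76.759, I)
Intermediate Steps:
Function('b')(Q, v) = Add(9, Mul(Rational(1, 2), Q))
Function('O')(G, z) = Add(z, Mul(2, G))
Function('K')(V, k) = Mul(16, V) (Function('K')(V, k) = Mul(V, Add(Add(9, Mul(Rational(1, 2), 6)), 4)) = Mul(V, Add(Add(9, 3), 4)) = Mul(V, Add(12, 4)) = Mul(V, 16) = Mul(16, V))
I = -9476 (I = Add(-9327, Add(-37, Mul(2, -56))) = Add(-9327, Add(-37, -112)) = Add(-9327, -149) = -9476)
Pow(Add(I, Function('K')(224, Mul(Add(-94, 42), Pow(Add(-83, 51), -1)))), Rational(1, 2)) = Pow(Add(-9476, Mul(16, 224)), Rational(1, 2)) = Pow(Add(-9476, 3584), Rational(1, 2)) = Pow(-5892, Rational(1, 2)) = Mul(2, I, Pow(1473, Rational(1, 2)))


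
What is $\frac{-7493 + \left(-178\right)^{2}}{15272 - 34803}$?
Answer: $- \frac{24191}{19531} \approx -1.2386$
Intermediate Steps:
$\frac{-7493 + \left(-178\right)^{2}}{15272 - 34803} = \frac{-7493 + 31684}{-19531} = 24191 \left(- \frac{1}{19531}\right) = - \frac{24191}{19531}$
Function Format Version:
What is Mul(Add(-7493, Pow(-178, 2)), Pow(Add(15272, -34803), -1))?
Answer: Rational(-24191, 19531) ≈ -1.2386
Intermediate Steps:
Mul(Add(-7493, Pow(-178, 2)), Pow(Add(15272, -34803), -1)) = Mul(Add(-7493, 31684), Pow(-19531, -1)) = Mul(24191, Rational(-1, 19531)) = Rational(-24191, 19531)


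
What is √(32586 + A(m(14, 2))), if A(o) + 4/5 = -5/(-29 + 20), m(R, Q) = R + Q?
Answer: √7331795/15 ≈ 180.52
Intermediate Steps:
m(R, Q) = Q + R
A(o) = -11/45 (A(o) = -⅘ - 5/(-29 + 20) = -⅘ - 5/(-9) = -⅘ - 5*(-⅑) = -⅘ + 5/9 = -11/45)
√(32586 + A(m(14, 2))) = √(32586 - 11/45) = √(1466359/45) = √7331795/15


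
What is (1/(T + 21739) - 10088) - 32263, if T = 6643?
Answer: -1202006081/28382 ≈ -42351.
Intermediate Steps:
(1/(T + 21739) - 10088) - 32263 = (1/(6643 + 21739) - 10088) - 32263 = (1/28382 - 10088) - 32263 = -286317615/28382 - 32263 = -1202006081/28382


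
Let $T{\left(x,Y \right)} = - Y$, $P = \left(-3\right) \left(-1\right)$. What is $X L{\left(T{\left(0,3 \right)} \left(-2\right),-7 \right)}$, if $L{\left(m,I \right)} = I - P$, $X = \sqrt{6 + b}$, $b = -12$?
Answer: $- 10 i \sqrt{6} \approx - 24.495 i$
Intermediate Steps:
$P = 3$
$X = i \sqrt{6}$ ($X = \sqrt{6 - 12} = \sqrt{-6} = i \sqrt{6} \approx 2.4495 i$)
$L{\left(m,I \right)} = -3 + I$ ($L{\left(m,I \right)} = I - 3 = -3 + I$)
$X L{\left(T{\left(0,3 \right)} \left(-2\right),-7 \right)} = i \sqrt{6} \left(-3 - 7\right) = i \sqrt{6} \left(-10\right) = - 10 i \sqrt{6}$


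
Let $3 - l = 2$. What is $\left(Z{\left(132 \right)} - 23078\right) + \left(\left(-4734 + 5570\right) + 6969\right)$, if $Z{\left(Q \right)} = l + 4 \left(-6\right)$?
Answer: $-15296$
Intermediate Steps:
$l = 1$ ($l = 3 - 2 = 1$)
$Z{\left(Q \right)} = -23$ ($Z{\left(Q \right)} = 1 + 4 \left(-6\right) = 1 - 24 = -23$)
$\left(Z{\left(132 \right)} - 23078\right) + \left(\left(-4734 + 5570\right) + 6969\right) = \left(-23 - 23078\right) + \left(\left(-4734 + 5570\right) + 6969\right) = -23101 + \left(836 + 6969\right) = -23101 + 7805 = -15296$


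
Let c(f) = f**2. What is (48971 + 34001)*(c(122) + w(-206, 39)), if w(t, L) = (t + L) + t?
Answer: 1204006692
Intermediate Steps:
w(t, L) = L + 2*t (w(t, L) = (L + t) + t = L + 2*t)
(48971 + 34001)*(c(122) + w(-206, 39)) = (48971 + 34001)*(122**2 + (39 + 2*(-206))) = 82972*(14884 + (39 - 412)) = 82972*(14884 - 373) = 82972*14511 = 1204006692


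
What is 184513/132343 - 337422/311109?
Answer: 4249405057/13724366129 ≈ 0.30962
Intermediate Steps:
184513/132343 - 337422/311109 = 184513*(1/132343) - 337422*1/311109 = 184513/132343 - 112474/103703 = 4249405057/13724366129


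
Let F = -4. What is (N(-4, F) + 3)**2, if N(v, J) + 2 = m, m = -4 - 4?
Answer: 49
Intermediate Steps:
m = -8
N(v, J) = -10 (N(v, J) = -2 - 8 = -10)
(N(-4, F) + 3)**2 = (-10 + 3)**2 = (-7)**2 = 49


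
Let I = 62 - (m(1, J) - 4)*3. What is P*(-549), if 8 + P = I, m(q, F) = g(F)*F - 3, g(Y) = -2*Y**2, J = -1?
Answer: -37881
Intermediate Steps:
m(q, F) = -3 - 2*F**3 (m(q, F) = (-2*F**2)*F - 3 = -2*F**3 - 3 = -3 - 2*F**3)
I = 77 (I = 62 - ((-3 - 2*(-1)**3) - 4)*3 = 62 - ((-3 - 2*(-1)) - 4)*3 = 62 - ((-3 + 2) - 4)*3 = 62 - (-1 - 4)*3 = 62 - (-5)*3 = 62 - 1*(-15) = 62 + 15 = 77)
P = 69 (P = -8 + 77 = 69)
P*(-549) = 69*(-549) = -37881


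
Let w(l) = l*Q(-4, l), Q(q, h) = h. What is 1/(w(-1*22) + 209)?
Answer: 1/693 ≈ 0.0014430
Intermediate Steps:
w(l) = l² (w(l) = l*l = l²)
1/(w(-1*22) + 209) = 1/((-1*22)² + 209) = 1/((-22)² + 209) = 1/(484 + 209) = 1/693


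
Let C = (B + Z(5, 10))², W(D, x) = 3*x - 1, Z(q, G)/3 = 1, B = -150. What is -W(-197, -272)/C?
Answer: 817/21609 ≈ 0.037808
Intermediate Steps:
Z(q, G) = 3 (Z(q, G) = 3*1 = 3)
W(D, x) = -1 + 3*x
C = 21609 (C = (-150 + 3)² = (-147)² = 21609)
-W(-197, -272)/C = -(-1 + 3*(-272))/21609 = -(-1 - 816)/21609 = -(-817)/21609 = -1*(-817/21609) = 817/21609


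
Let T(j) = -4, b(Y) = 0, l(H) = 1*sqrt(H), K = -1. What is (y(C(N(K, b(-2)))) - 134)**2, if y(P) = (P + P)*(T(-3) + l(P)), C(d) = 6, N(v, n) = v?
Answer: 33988 - 4368*sqrt(6) ≈ 23289.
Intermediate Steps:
l(H) = sqrt(H)
y(P) = 2*P*(-4 + sqrt(P)) (y(P) = (P + P)*(-4 + sqrt(P)) = (2*P)*(-4 + sqrt(P)) = 2*P*(-4 + sqrt(P)))
(y(C(N(K, b(-2)))) - 134)**2 = (2*6*(-4 + sqrt(6)) - 134)**2 = ((-48 + 12*sqrt(6)) - 134)**2 = (-182 + 12*sqrt(6))**2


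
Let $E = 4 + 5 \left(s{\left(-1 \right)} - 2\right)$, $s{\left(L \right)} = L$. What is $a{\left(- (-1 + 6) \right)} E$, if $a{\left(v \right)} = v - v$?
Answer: $0$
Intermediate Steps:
$a{\left(v \right)} = 0$
$E = -11$ ($E = 4 + 5 \left(-1 - 2\right) = 4 + 5 \left(-3\right) = 4 - 15 = -11$)
$a{\left(- (-1 + 6) \right)} E = 0 \left(-11\right) = 0$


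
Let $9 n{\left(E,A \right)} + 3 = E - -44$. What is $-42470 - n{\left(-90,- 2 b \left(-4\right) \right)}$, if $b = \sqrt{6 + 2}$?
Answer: $- \frac{382181}{9} \approx -42465.0$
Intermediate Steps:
$b = 2 \sqrt{2}$ ($b = \sqrt{8} = 2 \sqrt{2} \approx 2.8284$)
$n{\left(E,A \right)} = \frac{41}{9} + \frac{E}{9}$ ($n{\left(E,A \right)} = - \frac{1}{3} + \frac{E - -44}{9} = - \frac{1}{3} + \frac{E + 44}{9} = - \frac{1}{3} + \frac{44 + E}{9} = - \frac{1}{3} + \left(\frac{44}{9} + \frac{E}{9}\right) = \frac{41}{9} + \frac{E}{9}$)
$-42470 - n{\left(-90,- 2 b \left(-4\right) \right)} = -42470 - \left(\frac{41}{9} + \frac{1}{9} \left(-90\right)\right) = -42470 - \left(\frac{41}{9} - 10\right) = -42470 - - \frac{49}{9} = -42470 + \frac{49}{9} = - \frac{382181}{9}$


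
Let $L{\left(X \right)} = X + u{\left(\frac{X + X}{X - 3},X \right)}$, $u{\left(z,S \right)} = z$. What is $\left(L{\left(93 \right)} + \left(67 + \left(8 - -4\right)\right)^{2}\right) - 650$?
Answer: $\frac{85291}{15} \approx 5686.1$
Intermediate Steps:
$L{\left(X \right)} = X + \frac{2 X}{-3 + X}$ ($L{\left(X \right)} = X + \frac{X + X}{X - 3} = X + \frac{2 X}{-3 + X}$)
$\left(L{\left(93 \right)} + \left(67 + \left(8 - -4\right)\right)^{2}\right) - 650 = \left(\frac{93 \left(-1 + 93\right)}{-3 + 93} + \left(67 + \left(8 - -4\right)\right)^{2}\right) - 650 = \left(93 \cdot \frac{1}{90} \cdot 92 + \left(67 + \left(8 + 4\right)\right)^{2}\right) - 650 = \left(93 \cdot \frac{1}{90} \cdot 92 + \left(67 + 12\right)^{2}\right) - 650 = \left(\frac{1426}{15} + 79^{2}\right) - 650 = \left(\frac{1426}{15} + 6241\right) - 650 = \frac{95041}{15} - 650 = \frac{85291}{15}$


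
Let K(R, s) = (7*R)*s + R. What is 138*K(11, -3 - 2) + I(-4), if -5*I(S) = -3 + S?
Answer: -258053/5 ≈ -51611.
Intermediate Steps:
K(R, s) = R + 7*R*s (K(R, s) = 7*R*s + R = R + 7*R*s)
I(S) = ⅗ - S/5 (I(S) = -(-3 + S)/5 = ⅗ - S/5)
138*K(11, -3 - 2) + I(-4) = 138*(11*(1 + 7*(-3 - 2))) + (⅗ - ⅕*(-4)) = 138*(11*(1 + 7*(-5))) + (⅗ + ⅘) = 138*(11*(1 - 35)) + 7/5 = 138*(11*(-34)) + 7/5 = 138*(-374) + 7/5 = -51612 + 7/5 = -258053/5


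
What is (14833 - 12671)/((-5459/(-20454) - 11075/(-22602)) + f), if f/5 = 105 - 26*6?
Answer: -27763761886/3264914477 ≈ -8.5037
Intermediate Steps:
f = -255 (f = 5*(105 - 26*6) = 5*(105 - 156) = 5*(-51) = -255)
(14833 - 12671)/((-5459/(-20454) - 11075/(-22602)) + f) = (14833 - 12671)/((-5459/(-20454) - 11075/(-22602)) - 255) = 2162/((-5459*(-1/20454) - 11075*(-1/22602)) - 255) = 2162/((5459/20454 + 11075/22602) - 255) = 2162/(9719788/12841703 - 255) = 2162/(-3264914477/12841703) = 2162*(-12841703/3264914477) = -27763761886/3264914477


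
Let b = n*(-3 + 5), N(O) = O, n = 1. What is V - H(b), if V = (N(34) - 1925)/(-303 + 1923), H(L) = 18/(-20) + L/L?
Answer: -2053/1620 ≈ -1.2673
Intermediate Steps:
b = 2 (b = 1*(-3 + 5) = 1*2 = 2)
H(L) = 1/10 (H(L) = 18*(-1/20) + 1 = -9/10 + 1 = 1/10)
V = -1891/1620 (V = (34 - 1925)/(-303 + 1923) = -1891/1620 ≈ -1.1673)
V - H(b) = -1891/1620 - 1*1/10 = -1891/1620 - 1/10 = -2053/1620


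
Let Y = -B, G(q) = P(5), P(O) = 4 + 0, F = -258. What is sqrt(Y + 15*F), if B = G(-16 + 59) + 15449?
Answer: 3*I*sqrt(2147) ≈ 139.01*I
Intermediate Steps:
P(O) = 4
G(q) = 4
B = 15453 (B = 4 + 15449 = 15453)
Y = -15453 (Y = -1*15453 = -15453)
sqrt(Y + 15*F) = sqrt(-15453 + 15*(-258)) = sqrt(-15453 - 3870) = sqrt(-19323) = 3*I*sqrt(2147)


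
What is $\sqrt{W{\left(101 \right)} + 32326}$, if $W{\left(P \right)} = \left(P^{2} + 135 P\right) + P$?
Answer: $\sqrt{56263} \approx 237.2$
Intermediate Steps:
$W{\left(P \right)} = P^{2} + 136 P$
$\sqrt{W{\left(101 \right)} + 32326} = \sqrt{101 \left(136 + 101\right) + 32326} = \sqrt{101 \cdot 237 + 32326} = \sqrt{23937 + 32326} = \sqrt{56263}$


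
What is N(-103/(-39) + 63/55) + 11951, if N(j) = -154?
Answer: 11797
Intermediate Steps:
N(-103/(-39) + 63/55) + 11951 = -154 + 11951 = 11797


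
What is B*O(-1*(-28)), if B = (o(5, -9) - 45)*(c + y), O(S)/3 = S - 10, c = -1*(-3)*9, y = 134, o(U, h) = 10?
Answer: -304290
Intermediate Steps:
c = 27 (c = 3*9 = 27)
O(S) = -30 + 3*S (O(S) = 3*(S - 10) = 3*(-10 + S) = -30 + 3*S)
B = -5635 (B = (10 - 45)*(27 + 134) = -35*161 = -5635)
B*O(-1*(-28)) = -5635*(-30 + 3*(-1*(-28))) = -5635*(-30 + 3*28) = -5635*(-30 + 84) = -5635*54 = -304290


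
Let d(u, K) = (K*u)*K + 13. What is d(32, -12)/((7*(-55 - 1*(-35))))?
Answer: -4621/140 ≈ -33.007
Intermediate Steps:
d(u, K) = 13 + u*K**2 (d(u, K) = u*K**2 + 13 = 13 + u*K**2)
d(32, -12)/((7*(-55 - 1*(-35)))) = (13 + 32*(-12)**2)/((7*(-55 - 1*(-35)))) = (13 + 32*144)/((7*(-55 + 35))) = (13 + 4608)/((7*(-20))) = 4621/(-140) = 4621*(-1/140) = -4621/140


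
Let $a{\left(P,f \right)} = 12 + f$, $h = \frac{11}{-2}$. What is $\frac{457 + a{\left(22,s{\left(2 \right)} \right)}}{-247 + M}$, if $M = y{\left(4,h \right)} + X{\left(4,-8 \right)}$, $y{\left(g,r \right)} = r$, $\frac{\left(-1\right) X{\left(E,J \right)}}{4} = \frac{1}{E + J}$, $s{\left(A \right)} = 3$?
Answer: $- \frac{944}{503} \approx -1.8767$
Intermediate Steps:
$X{\left(E,J \right)} = - \frac{4}{E + J}$
$h = - \frac{11}{2}$ ($h = 11 \left(- \frac{1}{2}\right) = - \frac{11}{2} \approx -5.5$)
$M = - \frac{9}{2}$ ($M = - \frac{11}{2} - \frac{4}{4 - 8} = - \frac{11}{2} - \frac{4}{-4} = - \frac{11}{2} - -1 = - \frac{11}{2} + 1 = - \frac{9}{2} \approx -4.5$)
$\frac{457 + a{\left(22,s{\left(2 \right)} \right)}}{-247 + M} = \frac{457 + \left(12 + 3\right)}{-247 - \frac{9}{2}} = \frac{457 + 15}{- \frac{503}{2}} = 472 \left(- \frac{2}{503}\right) = - \frac{944}{503}$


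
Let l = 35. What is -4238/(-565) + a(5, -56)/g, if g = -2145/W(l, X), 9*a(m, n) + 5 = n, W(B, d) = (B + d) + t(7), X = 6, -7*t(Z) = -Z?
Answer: 5550808/727155 ≈ 7.6336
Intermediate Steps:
t(Z) = Z/7 (t(Z) = -(-1)*Z/7 = Z/7)
W(B, d) = 1 + B + d (W(B, d) = (B + d) + (⅐)*7 = (B + d) + 1 = 1 + B + d)
a(m, n) = -5/9 + n/9
g = -715/14 (g = -2145/(1 + 35 + 6) = -2145/42 = -2145*1/42 = -715/14 ≈ -51.071)
-4238/(-565) + a(5, -56)/g = -4238/(-565) + (-5/9 + (⅑)*(-56))/(-715/14) = -4238*(-1/565) + (-5/9 - 56/9)*(-14/715) = 4238/565 - 61/9*(-14/715) = 4238/565 + 854/6435 = 5550808/727155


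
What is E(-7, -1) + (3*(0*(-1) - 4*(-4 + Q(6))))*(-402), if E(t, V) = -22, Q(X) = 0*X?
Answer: -19318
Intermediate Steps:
Q(X) = 0
E(-7, -1) + (3*(0*(-1) - 4*(-4 + Q(6))))*(-402) = -22 + (3*(0*(-1) - 4*(-4 + 0)))*(-402) = -22 + (3*(0 - 4*(-4)))*(-402) = -22 + (3*(0 + 16))*(-402) = -22 + (3*16)*(-402) = -22 + 48*(-402) = -22 - 19296 = -19318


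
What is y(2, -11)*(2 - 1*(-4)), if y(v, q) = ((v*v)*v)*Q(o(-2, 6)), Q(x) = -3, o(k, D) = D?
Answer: -144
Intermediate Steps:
y(v, q) = -3*v³ (y(v, q) = ((v*v)*v)*(-3) = (v²*v)*(-3) = v³*(-3) = -3*v³)
y(2, -11)*(2 - 1*(-4)) = (-3*2³)*(2 - 1*(-4)) = (-3*8)*(2 + 4) = -24*6 = -144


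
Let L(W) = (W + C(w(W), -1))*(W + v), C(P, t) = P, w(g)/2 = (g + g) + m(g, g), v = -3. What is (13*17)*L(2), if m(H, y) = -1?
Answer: -1768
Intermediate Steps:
w(g) = -2 + 4*g (w(g) = 2*((g + g) - 1) = 2*(2*g - 1) = 2*(-1 + 2*g) = -2 + 4*g)
L(W) = (-3 + W)*(-2 + 5*W) (L(W) = (W + (-2 + 4*W))*(W - 3) = (-2 + 5*W)*(-3 + W) = (-3 + W)*(-2 + 5*W))
(13*17)*L(2) = (13*17)*(6 - 17*2 + 5*2²) = 221*(6 - 34 + 5*4) = 221*(6 - 34 + 20) = 221*(-8) = -1768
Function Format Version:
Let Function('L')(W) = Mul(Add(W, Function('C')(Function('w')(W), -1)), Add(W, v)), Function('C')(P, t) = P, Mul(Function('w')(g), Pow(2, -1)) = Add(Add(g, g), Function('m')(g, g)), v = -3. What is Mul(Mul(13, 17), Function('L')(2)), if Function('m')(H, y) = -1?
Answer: -1768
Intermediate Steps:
Function('w')(g) = Add(-2, Mul(4, g)) (Function('w')(g) = Mul(2, Add(Add(g, g), -1)) = Mul(2, Add(Mul(2, g), -1)) = Mul(2, Add(-1, Mul(2, g))) = Add(-2, Mul(4, g)))
Function('L')(W) = Mul(Add(-3, W), Add(-2, Mul(5, W))) (Function('L')(W) = Mul(Add(W, Add(-2, Mul(4, W))), Add(W, -3)) = Mul(Add(-2, Mul(5, W)), Add(-3, W)) = Mul(Add(-3, W), Add(-2, Mul(5, W))))
Mul(Mul(13, 17), Function('L')(2)) = Mul(Mul(13, 17), Add(6, Mul(-17, 2), Mul(5, Pow(2, 2)))) = Mul(221, Add(6, -34, Mul(5, 4))) = Mul(221, Add(6, -34, 20)) = Mul(221, -8) = -1768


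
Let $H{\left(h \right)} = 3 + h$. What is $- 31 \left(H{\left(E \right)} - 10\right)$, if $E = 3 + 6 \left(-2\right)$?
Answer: $496$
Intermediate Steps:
$E = -9$ ($E = 3 - 12 = -9$)
$- 31 \left(H{\left(E \right)} - 10\right) = - 31 \left(\left(3 - 9\right) - 10\right) = - 31 \left(-6 - 10\right) = \left(-31\right) \left(-16\right) = 496$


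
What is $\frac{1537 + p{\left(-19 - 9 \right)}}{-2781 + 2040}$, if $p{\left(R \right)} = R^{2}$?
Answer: $- \frac{2321}{741} \approx -3.1323$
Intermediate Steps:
$\frac{1537 + p{\left(-19 - 9 \right)}}{-2781 + 2040} = \frac{1537 + \left(-19 - 9\right)^{2}}{-2781 + 2040} = \frac{1537 + \left(-19 - 9\right)^{2}}{-741} = \left(1537 + \left(-28\right)^{2}\right) \left(- \frac{1}{741}\right) = \left(1537 + 784\right) \left(- \frac{1}{741}\right) = 2321 \left(- \frac{1}{741}\right) = - \frac{2321}{741}$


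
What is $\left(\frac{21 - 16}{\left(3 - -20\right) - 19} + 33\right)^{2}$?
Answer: $\frac{18769}{16} \approx 1173.1$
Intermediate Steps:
$\left(\frac{21 - 16}{\left(3 - -20\right) - 19} + 33\right)^{2} = \left(\frac{5}{\left(3 + 20\right) - 19} + 33\right)^{2} = \left(\frac{5}{23 - 19} + 33\right)^{2} = \left(\frac{5}{4} + 33\right)^{2} = \left(\frac{137}{4}\right)^{2} = \frac{18769}{16}$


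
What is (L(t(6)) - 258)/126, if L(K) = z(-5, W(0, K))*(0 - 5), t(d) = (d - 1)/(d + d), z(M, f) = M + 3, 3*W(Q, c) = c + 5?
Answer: -124/63 ≈ -1.9683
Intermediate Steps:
W(Q, c) = 5/3 + c/3 (W(Q, c) = (c + 5)/3 = (5 + c)/3 = 5/3 + c/3)
z(M, f) = 3 + M
t(d) = (-1 + d)/(2*d) (t(d) = (-1 + d)/((2*d)) = (-1 + d)*(1/(2*d)) = (-1 + d)/(2*d))
L(K) = 10 (L(K) = (3 - 5)*(0 - 5) = -2*(-5) = 10)
(L(t(6)) - 258)/126 = (10 - 258)/126 = -248*1/126 = -124/63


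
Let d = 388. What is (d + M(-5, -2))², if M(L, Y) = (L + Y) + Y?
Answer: 143641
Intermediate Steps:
M(L, Y) = L + 2*Y
(d + M(-5, -2))² = (388 + (-5 + 2*(-2)))² = (388 + (-5 - 4))² = (388 - 9)² = 379² = 143641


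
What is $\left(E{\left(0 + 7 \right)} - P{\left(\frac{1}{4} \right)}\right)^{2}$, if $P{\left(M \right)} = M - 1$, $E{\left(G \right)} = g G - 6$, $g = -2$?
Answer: $\frac{5929}{16} \approx 370.56$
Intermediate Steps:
$E{\left(G \right)} = -6 - 2 G$ ($E{\left(G \right)} = - 2 G - 6 = -6 - 2 G$)
$P{\left(M \right)} = -1 + M$ ($P{\left(M \right)} = M - 1 = -1 + M$)
$\left(E{\left(0 + 7 \right)} - P{\left(\frac{1}{4} \right)}\right)^{2} = \left(\left(-6 - 2 \left(0 + 7\right)\right) - \left(-1 + \frac{1}{4}\right)\right)^{2} = \left(\left(-6 - 14\right) - \left(-1 + \frac{1}{4}\right)\right)^{2} = \left(\left(-6 - 14\right) - - \frac{3}{4}\right)^{2} = \left(-20 + \frac{3}{4}\right)^{2} = \left(- \frac{77}{4}\right)^{2} = \frac{5929}{16}$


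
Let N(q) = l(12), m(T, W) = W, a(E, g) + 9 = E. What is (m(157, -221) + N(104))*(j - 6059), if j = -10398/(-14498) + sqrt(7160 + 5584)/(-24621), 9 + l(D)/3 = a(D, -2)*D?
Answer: 6148308880/7249 + 280*sqrt(354)/8207 ≈ 8.4816e+5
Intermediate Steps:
a(E, g) = -9 + E
l(D) = -27 + 3*D*(-9 + D) (l(D) = -27 + 3*((-9 + D)*D) = -27 + 3*(D*(-9 + D)) = -27 + 3*D*(-9 + D))
N(q) = 81 (N(q) = -27 + 3*12*(-9 + 12) = -27 + 3*12*3 = -27 + 108 = 81)
j = 5199/7249 - 2*sqrt(354)/8207 (j = -10398*(-1/14498) + sqrt(12744)*(-1/24621) = 5199/7249 + (6*sqrt(354))*(-1/24621) = 5199/7249 - 2*sqrt(354)/8207 ≈ 0.71262)
(m(157, -221) + N(104))*(j - 6059) = (-221 + 81)*((5199/7249 - 2*sqrt(354)/8207) - 6059) = -140*(-43916492/7249 - 2*sqrt(354)/8207) = 6148308880/7249 + 280*sqrt(354)/8207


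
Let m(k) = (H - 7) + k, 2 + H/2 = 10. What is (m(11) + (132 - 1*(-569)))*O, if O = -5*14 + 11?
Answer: -42539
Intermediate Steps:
H = 16 (H = -4 + 2*10 = -4 + 20 = 16)
O = -59 (O = -70 + 11 = -59)
m(k) = 9 + k (m(k) = (16 - 7) + k = 9 + k)
(m(11) + (132 - 1*(-569)))*O = ((9 + 11) + (132 - 1*(-569)))*(-59) = (20 + (132 + 569))*(-59) = (20 + 701)*(-59) = 721*(-59) = -42539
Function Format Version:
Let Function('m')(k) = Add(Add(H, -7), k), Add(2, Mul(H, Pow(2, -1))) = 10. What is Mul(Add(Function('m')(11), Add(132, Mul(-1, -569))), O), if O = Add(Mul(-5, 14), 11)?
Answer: -42539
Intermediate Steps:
H = 16 (H = Add(-4, Mul(2, 10)) = Add(-4, 20) = 16)
O = -59 (O = Add(-70, 11) = -59)
Function('m')(k) = Add(9, k) (Function('m')(k) = Add(Add(16, -7), k) = Add(9, k))
Mul(Add(Function('m')(11), Add(132, Mul(-1, -569))), O) = Mul(Add(Add(9, 11), Add(132, Mul(-1, -569))), -59) = Mul(Add(20, Add(132, 569)), -59) = Mul(Add(20, 701), -59) = Mul(721, -59) = -42539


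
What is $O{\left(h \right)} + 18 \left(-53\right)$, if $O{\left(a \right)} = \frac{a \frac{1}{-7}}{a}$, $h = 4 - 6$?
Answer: $- \frac{6679}{7} \approx -954.14$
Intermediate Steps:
$h = -2$
$O{\left(a \right)} = - \frac{1}{7}$ ($O{\left(a \right)} = \frac{a \left(- \frac{1}{7}\right)}{a} = \frac{\left(- \frac{1}{7}\right) a}{a} = - \frac{1}{7}$)
$O{\left(h \right)} + 18 \left(-53\right) = - \frac{1}{7} + 18 \left(-53\right) = - \frac{1}{7} - 954 = - \frac{6679}{7}$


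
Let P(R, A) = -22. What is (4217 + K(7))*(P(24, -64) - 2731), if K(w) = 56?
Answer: -11763569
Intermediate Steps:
(4217 + K(7))*(P(24, -64) - 2731) = (4217 + 56)*(-22 - 2731) = 4273*(-2753) = -11763569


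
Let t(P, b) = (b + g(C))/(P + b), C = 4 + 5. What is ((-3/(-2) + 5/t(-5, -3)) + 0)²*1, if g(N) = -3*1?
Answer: 2401/36 ≈ 66.694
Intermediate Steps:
C = 9
g(N) = -3
t(P, b) = (-3 + b)/(P + b) (t(P, b) = (b - 3)/(P + b) = (-3 + b)/(P + b))
((-3/(-2) + 5/t(-5, -3)) + 0)²*1 = ((-3/(-2) + 5/(((-3 - 3)/(-5 - 3)))) + 0)²*1 = ((-3*(-½) + 5/((-6/(-8)))) + 0)²*1 = ((3/2 + 5/((-⅛*(-6)))) + 0)²*1 = ((3/2 + 5/(¾)) + 0)²*1 = ((3/2 + 5*(4/3)) + 0)²*1 = ((3/2 + 20/3) + 0)²*1 = (49/6 + 0)²*1 = (49/6)²*1 = (2401/36)*1 = 2401/36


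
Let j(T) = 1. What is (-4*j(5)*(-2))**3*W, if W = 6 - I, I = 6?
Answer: 0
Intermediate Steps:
W = 0 (W = 6 - 1*6 = 6 - 6 = 0)
(-4*j(5)*(-2))**3*W = (-4*1*(-2))**3*0 = (-4*(-2))**3*0 = 8**3*0 = 512*0 = 0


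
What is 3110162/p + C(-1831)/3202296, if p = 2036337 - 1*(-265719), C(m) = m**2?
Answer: 736560104057/307161030024 ≈ 2.3980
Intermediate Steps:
p = 2302056 (p = 2036337 + 265719 = 2302056)
3110162/p + C(-1831)/3202296 = 3110162/2302056 + (-1831)**2/3202296 = 3110162*(1/2302056) + 3352561*(1/3202296) = 1555081/1151028 + 3352561/3202296 = 736560104057/307161030024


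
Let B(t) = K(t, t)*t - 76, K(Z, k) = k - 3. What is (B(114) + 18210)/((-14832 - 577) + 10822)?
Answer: -30788/4587 ≈ -6.7120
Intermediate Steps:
K(Z, k) = -3 + k
B(t) = -76 + t*(-3 + t) (B(t) = (-3 + t)*t - 76 = t*(-3 + t) - 76 = -76 + t*(-3 + t))
(B(114) + 18210)/((-14832 - 577) + 10822) = ((-76 + 114*(-3 + 114)) + 18210)/((-14832 - 577) + 10822) = ((-76 + 114*111) + 18210)/(-15409 + 10822) = ((-76 + 12654) + 18210)/(-4587) = (12578 + 18210)*(-1/4587) = 30788*(-1/4587) = -30788/4587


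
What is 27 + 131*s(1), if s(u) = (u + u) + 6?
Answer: 1075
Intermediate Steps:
s(u) = 6 + 2*u (s(u) = 2*u + 6 = 6 + 2*u)
27 + 131*s(1) = 27 + 131*(6 + 2*1) = 27 + 131*(6 + 2) = 27 + 131*8 = 27 + 1048 = 1075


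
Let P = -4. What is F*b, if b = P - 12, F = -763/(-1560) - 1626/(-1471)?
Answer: -7317866/286845 ≈ -25.512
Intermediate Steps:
F = 3658933/2294760 (F = -763*(-1/1560) - 1626*(-1/1471) = 763/1560 + 1626/1471 = 3658933/2294760 ≈ 1.5945)
b = -16 (b = -4 - 12 = -16)
F*b = (3658933/2294760)*(-16) = -7317866/286845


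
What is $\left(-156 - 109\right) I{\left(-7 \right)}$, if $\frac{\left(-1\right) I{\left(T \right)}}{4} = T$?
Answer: $-7420$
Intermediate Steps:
$I{\left(T \right)} = - 4 T$
$\left(-156 - 109\right) I{\left(-7 \right)} = \left(-156 - 109\right) \left(\left(-4\right) \left(-7\right)\right) = \left(-156 - 109\right) 28 = \left(-265\right) 28 = -7420$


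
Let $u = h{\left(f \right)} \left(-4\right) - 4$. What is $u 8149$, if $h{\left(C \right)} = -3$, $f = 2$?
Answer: $65192$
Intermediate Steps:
$u = 8$ ($u = \left(-3\right) \left(-4\right) - 4 = 12 - 4 = 8$)
$u 8149 = 8 \cdot 8149 = 65192$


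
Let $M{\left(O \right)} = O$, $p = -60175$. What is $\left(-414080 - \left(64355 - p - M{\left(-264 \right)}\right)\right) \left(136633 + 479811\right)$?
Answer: $-332185644056$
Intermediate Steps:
$\left(-414080 - \left(64355 - p - M{\left(-264 \right)}\right)\right) \left(136633 + 479811\right) = \left(-414080 - 124794\right) \left(136633 + 479811\right) = \left(-414080 - 124794\right) 616444 = \left(-538874\right) 616444 = -332185644056$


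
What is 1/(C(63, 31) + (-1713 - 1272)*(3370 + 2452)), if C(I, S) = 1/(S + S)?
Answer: -62/1077477539 ≈ -5.7542e-8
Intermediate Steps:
C(I, S) = 1/(2*S)
1/(C(63, 31) + (-1713 - 1272)*(3370 + 2452)) = 1/((1/2)/31 + (-1713 - 1272)*(3370 + 2452)) = 1/((1/2)*(1/31) - 2985*5822) = 1/(1/62 - 17378670) = 1/(-1077477539/62) = -62/1077477539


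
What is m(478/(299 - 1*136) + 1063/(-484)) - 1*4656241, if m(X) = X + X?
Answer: -183670024403/39446 ≈ -4.6562e+6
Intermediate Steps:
m(X) = 2*X
m(478/(299 - 1*136) + 1063/(-484)) - 1*4656241 = 2*(478/(299 - 1*136) + 1063/(-484)) - 1*4656241 = 2*(478/(299 - 136) + 1063*(-1/484)) - 4656241 = 2*(478/163 - 1063/484) - 4656241 = 2*(58083/78892) - 4656241 = 58083/39446 - 4656241 = -183670024403/39446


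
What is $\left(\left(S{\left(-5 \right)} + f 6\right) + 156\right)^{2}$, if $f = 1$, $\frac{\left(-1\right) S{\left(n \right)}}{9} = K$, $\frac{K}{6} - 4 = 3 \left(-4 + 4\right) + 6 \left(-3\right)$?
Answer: $842724$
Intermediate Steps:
$K = -84$ ($K = 24 + 6 \left(3 \left(-4 + 4\right) + 6 \left(-3\right)\right) = 24 + 6 \left(3 \cdot 0 - 18\right) = 24 + 6 \left(0 - 18\right) = 24 + 6 \left(-18\right) = 24 - 108 = -84$)
$S{\left(n \right)} = 756$ ($S{\left(n \right)} = \left(-9\right) \left(-84\right) = 756$)
$\left(\left(S{\left(-5 \right)} + f 6\right) + 156\right)^{2} = \left(\left(756 + 1 \cdot 6\right) + 156\right)^{2} = \left(\left(756 + 6\right) + 156\right)^{2} = \left(762 + 156\right)^{2} = 918^{2} = 842724$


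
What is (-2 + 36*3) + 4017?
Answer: 4123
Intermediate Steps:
(-2 + 36*3) + 4017 = (-2 + 108) + 4017 = 106 + 4017 = 4123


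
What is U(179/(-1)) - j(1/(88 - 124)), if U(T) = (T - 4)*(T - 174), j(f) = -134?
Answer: 64733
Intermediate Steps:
U(T) = (-174 + T)*(-4 + T) (U(T) = (-4 + T)*(-174 + T) = (-174 + T)*(-4 + T))
U(179/(-1)) - j(1/(88 - 124)) = (696 + (179/(-1))² - 31862/(-1)) - 1*(-134) = (696 + (179*(-1))² - 31862*(-1)) + 134 = (696 + (-179)² - 178*(-179)) + 134 = (696 + 32041 + 31862) + 134 = 64599 + 134 = 64733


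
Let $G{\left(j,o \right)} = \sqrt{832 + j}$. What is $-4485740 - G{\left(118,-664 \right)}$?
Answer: $-4485740 - 5 \sqrt{38} \approx -4.4858 \cdot 10^{6}$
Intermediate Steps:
$-4485740 - G{\left(118,-664 \right)} = -4485740 - \sqrt{832 + 118} = -4485740 - \sqrt{950} = -4485740 - 5 \sqrt{38}$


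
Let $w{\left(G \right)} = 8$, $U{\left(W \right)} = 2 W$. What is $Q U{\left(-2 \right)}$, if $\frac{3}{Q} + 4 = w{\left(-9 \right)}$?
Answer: $-3$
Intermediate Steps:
$Q = \frac{3}{4}$ ($Q = \frac{3}{-4 + 8} = \frac{3}{4} \approx 0.75$)
$Q U{\left(-2 \right)} = \frac{3 \cdot 2 \left(-2\right)}{4} = \frac{3}{4} \left(-4\right) = -3$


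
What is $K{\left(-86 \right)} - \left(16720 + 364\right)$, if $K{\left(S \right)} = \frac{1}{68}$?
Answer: $- \frac{1161711}{68} \approx -17084.0$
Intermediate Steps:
$K{\left(S \right)} = \frac{1}{68}$
$K{\left(-86 \right)} - \left(16720 + 364\right) = \frac{1}{68} - \left(16720 + 364\right) = \frac{1}{68} - 17084 = - \frac{1161711}{68}$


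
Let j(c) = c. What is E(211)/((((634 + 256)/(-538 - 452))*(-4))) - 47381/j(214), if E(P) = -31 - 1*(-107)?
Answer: -3814375/19046 ≈ -200.27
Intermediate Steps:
E(P) = 76 (E(P) = -31 + 107 = 76)
E(211)/((((634 + 256)/(-538 - 452))*(-4))) - 47381/j(214) = 76/((((634 + 256)/(-538 - 452))*(-4))) - 47381/214 = 76/(((890/(-990))*(-4))) - 47381*1/214 = 76/(((890*(-1/990))*(-4))) - 47381/214 = 76/((-89/99*(-4))) - 47381/214 = 76/(356/99) - 47381/214 = 76*(99/356) - 47381/214 = 1881/89 - 47381/214 = -3814375/19046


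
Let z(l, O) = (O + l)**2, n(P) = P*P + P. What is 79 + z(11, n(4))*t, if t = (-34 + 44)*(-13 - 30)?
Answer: -413151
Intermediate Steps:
n(P) = P + P**2 (n(P) = P**2 + P = P + P**2)
t = -430 (t = 10*(-43) = -430)
79 + z(11, n(4))*t = 79 + (4*(1 + 4) + 11)**2*(-430) = 79 + (4*5 + 11)**2*(-430) = 79 + (20 + 11)**2*(-430) = 79 + 31**2*(-430) = 79 + 961*(-430) = 79 - 413230 = -413151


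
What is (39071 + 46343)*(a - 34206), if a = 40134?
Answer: 506334192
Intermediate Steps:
(39071 + 46343)*(a - 34206) = (39071 + 46343)*(40134 - 34206) = 85414*5928 = 506334192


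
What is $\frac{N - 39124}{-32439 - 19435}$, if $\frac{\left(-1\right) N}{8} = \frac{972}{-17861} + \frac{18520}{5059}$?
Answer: $\frac{1768902299526}{2343636169663} \approx 0.75477$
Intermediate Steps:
$N = - \frac{2606946976}{90358799}$ ($N = - 8 \left(\frac{972}{-17861} + \frac{18520}{5059}\right) = - 8 \left(972 \left(- \frac{1}{17861}\right) + 18520 \cdot \frac{1}{5059}\right) = - 8 \left(- \frac{972}{17861} + \frac{18520}{5059}\right) = \left(-8\right) \frac{325868372}{90358799} = - \frac{2606946976}{90358799} \approx -28.851$)
$\frac{N - 39124}{-32439 - 19435} = \frac{- \frac{2606946976}{90358799} - 39124}{-32439 - 19435} = - \frac{3537804599052}{90358799 \left(-51874\right)} = \left(- \frac{3537804599052}{90358799}\right) \left(- \frac{1}{51874}\right) = \frac{1768902299526}{2343636169663}$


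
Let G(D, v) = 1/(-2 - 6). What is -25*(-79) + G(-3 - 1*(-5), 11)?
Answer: 15799/8 ≈ 1974.9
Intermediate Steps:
G(D, v) = -1/8 (G(D, v) = 1/(-8) = -1/8)
-25*(-79) + G(-3 - 1*(-5), 11) = -25*(-79) - 1/8 = 1975 - 1/8 = 15799/8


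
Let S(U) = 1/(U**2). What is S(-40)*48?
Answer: 3/100 ≈ 0.030000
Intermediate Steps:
S(U) = U**(-2)
S(-40)*48 = 48/(-40)**2 = (1/1600)*48 = 3/100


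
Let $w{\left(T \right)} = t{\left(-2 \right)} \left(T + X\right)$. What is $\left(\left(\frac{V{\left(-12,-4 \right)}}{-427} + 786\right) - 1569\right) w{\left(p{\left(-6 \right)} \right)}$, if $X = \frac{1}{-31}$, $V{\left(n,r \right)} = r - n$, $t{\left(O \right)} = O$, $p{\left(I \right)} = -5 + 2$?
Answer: $- \frac{62857612}{13237} \approx -4748.6$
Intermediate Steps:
$p{\left(I \right)} = -3$
$X = - \frac{1}{31} \approx -0.032258$
$w{\left(T \right)} = \frac{2}{31} - 2 T$ ($w{\left(T \right)} = - 2 \left(T - \frac{1}{31}\right) = - 2 \left(- \frac{1}{31} + T\right) = \frac{2}{31} - 2 T$)
$\left(\left(\frac{V{\left(-12,-4 \right)}}{-427} + 786\right) - 1569\right) w{\left(p{\left(-6 \right)} \right)} = \left(\left(\frac{-4 - -12}{-427} + 786\right) - 1569\right) \left(\frac{2}{31} - -6\right) = \left(\left(\left(-4 + 12\right) \left(- \frac{1}{427}\right) + 786\right) - 1569\right) \left(\frac{2}{31} + 6\right) = \left(\left(8 \left(- \frac{1}{427}\right) + 786\right) - 1569\right) \frac{188}{31} = \left(\left(- \frac{8}{427} + 786\right) - 1569\right) \frac{188}{31} = \left(\frac{335614}{427} - 1569\right) \frac{188}{31} = \left(- \frac{334349}{427}\right) \frac{188}{31} = - \frac{62857612}{13237}$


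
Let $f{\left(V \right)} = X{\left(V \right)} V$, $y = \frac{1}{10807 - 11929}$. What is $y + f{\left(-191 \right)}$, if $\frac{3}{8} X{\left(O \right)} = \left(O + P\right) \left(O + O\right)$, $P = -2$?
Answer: $- \frac{14044114891}{374} \approx -3.7551 \cdot 10^{7}$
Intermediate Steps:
$y = - \frac{1}{1122}$ ($y = \frac{1}{-1122} = - \frac{1}{1122} \approx -0.00089127$)
$X{\left(O \right)} = \frac{16 O \left(-2 + O\right)}{3}$ ($X{\left(O \right)} = \frac{8 \left(O - 2\right) \left(O + O\right)}{3} = \frac{8 \left(-2 + O\right) 2 O}{3} = \frac{8 \cdot 2 O \left(-2 + O\right)}{3} = \frac{16 O \left(-2 + O\right)}{3}$)
$f{\left(V \right)} = \frac{16 V^{2} \left(-2 + V\right)}{3}$ ($f{\left(V \right)} = \frac{16 V \left(-2 + V\right)}{3} V = \frac{16 V^{2} \left(-2 + V\right)}{3}$)
$y + f{\left(-191 \right)} = - \frac{1}{1122} + \frac{16 \left(-191\right)^{2} \left(-2 - 191\right)}{3} = - \frac{1}{1122} + \frac{16}{3} \cdot 36481 \left(-193\right) = - \frac{1}{1122} - \frac{112653328}{3} = - \frac{14044114891}{374}$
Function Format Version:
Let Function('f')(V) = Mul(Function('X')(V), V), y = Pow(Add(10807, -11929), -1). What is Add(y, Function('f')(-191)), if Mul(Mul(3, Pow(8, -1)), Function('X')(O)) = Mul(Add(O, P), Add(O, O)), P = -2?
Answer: Rational(-14044114891, 374) ≈ -3.7551e+7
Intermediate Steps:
y = Rational(-1, 1122) (y = Pow(-1122, -1) = Rational(-1, 1122) ≈ -0.00089127)
Function('X')(O) = Mul(Rational(16, 3), O, Add(-2, O)) (Function('X')(O) = Mul(Rational(8, 3), Mul(Add(O, -2), Add(O, O))) = Mul(Rational(8, 3), Mul(Add(-2, O), Mul(2, O))) = Mul(Rational(8, 3), Mul(2, O, Add(-2, O))) = Mul(Rational(16, 3), O, Add(-2, O)))
Function('f')(V) = Mul(Rational(16, 3), Pow(V, 2), Add(-2, V)) (Function('f')(V) = Mul(Mul(Rational(16, 3), V, Add(-2, V)), V) = Mul(Rational(16, 3), Pow(V, 2), Add(-2, V)))
Add(y, Function('f')(-191)) = Add(Rational(-1, 1122), Mul(Rational(16, 3), Pow(-191, 2), Add(-2, -191))) = Add(Rational(-1, 1122), Mul(Rational(16, 3), 36481, -193)) = Add(Rational(-1, 1122), Rational(-112653328, 3)) = Rational(-14044114891, 374)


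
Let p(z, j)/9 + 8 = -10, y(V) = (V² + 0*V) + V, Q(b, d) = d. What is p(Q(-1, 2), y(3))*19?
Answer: -3078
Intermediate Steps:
y(V) = V + V² (y(V) = (V² + 0) + V = V² + V = V + V²)
p(z, j) = -162 (p(z, j) = -72 + 9*(-10) = -72 - 90 = -162)
p(Q(-1, 2), y(3))*19 = -162*19 = -3078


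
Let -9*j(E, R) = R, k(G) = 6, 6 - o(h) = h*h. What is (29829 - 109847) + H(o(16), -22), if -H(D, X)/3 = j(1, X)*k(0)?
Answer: -80062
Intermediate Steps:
o(h) = 6 - h² (o(h) = 6 - h*h = 6 - h²)
j(E, R) = -R/9
H(D, X) = 2*X (H(D, X) = -3*(-X/9)*6 = -(-2)*X = 2*X)
(29829 - 109847) + H(o(16), -22) = (29829 - 109847) + 2*(-22) = -80018 - 44 = -80062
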